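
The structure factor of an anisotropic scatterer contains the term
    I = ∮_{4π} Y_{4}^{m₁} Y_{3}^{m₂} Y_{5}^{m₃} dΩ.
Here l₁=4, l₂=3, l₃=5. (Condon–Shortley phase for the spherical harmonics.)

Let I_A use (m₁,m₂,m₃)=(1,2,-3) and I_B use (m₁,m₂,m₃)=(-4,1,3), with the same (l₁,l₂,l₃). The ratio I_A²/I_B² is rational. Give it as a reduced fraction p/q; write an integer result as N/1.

5/112

Same 4,3,5: normalisation and zero-m 3j drop out of the ratio.
A: Δ: 2! 6! 4! / 13! → 1/180180; sum: t=1:−1/1152 t=2:+1/1440 = -1/5760; 3j²(4 3 5; 1 2 -3) = Δ·Π!·Σ² = 1/858  (sign -1)
B: Δ: 2! 6! 4! / 13! → 1/180180; sum: t=2:+1/5760 = 1/5760; 3j²(4 3 5; -4 1 3) = Δ·Π!·Σ² = 56/2145  (sign +1)
I_A²/I_B² = (1/858)/(56/2145) = 5/112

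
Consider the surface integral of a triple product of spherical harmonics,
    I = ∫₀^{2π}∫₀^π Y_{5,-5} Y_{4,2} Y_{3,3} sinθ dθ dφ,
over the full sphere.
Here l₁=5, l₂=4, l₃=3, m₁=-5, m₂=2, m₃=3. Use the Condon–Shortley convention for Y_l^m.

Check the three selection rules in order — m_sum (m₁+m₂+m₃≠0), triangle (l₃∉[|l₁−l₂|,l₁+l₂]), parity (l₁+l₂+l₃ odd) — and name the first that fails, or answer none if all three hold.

azimuthal sum: -5 + 2 + 3 = 0  ✓
1 ≤ 3 ≤ 9 (triangle on l)  ✓
L = 5 + 4 + 3 = 12 (even)  ✓

none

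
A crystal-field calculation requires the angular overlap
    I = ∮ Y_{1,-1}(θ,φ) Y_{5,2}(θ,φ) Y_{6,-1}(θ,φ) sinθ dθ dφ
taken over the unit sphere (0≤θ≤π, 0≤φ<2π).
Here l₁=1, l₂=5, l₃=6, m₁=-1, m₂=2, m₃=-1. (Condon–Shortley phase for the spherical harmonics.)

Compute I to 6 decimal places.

-0.129207

Checks pass: Σm=0; 12 even; l₃=6∈[4,6].
(2·1+1)(2·5+1)(2·6+1) = 429
Δ: 0! 2! 10! / 13! → 1/858
sum: t=0:+1/14400 = 1/14400
3j²(1 5 6; 0 0 0) = Δ·Π!·Σ² = 6/143  (sign +1)
sum: t=0:+1/60480 = 1/60480
3j²(1 5 6; -1 2 -1) = Δ·Π!·Σ² = 5/429  (sign -1)
combine: 4πI² = 429·6/143·5/429 = 30/143
take √, sign -1: I = -0.12920749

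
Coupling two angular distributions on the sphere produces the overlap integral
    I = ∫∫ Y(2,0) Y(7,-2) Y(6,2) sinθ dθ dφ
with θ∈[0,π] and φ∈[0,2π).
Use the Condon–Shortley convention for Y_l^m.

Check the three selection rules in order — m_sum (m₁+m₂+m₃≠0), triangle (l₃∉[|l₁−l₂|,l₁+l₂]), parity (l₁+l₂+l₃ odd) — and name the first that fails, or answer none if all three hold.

parity

azimuthal sum: 0 − 2 + 2 = 0  ✓
5 ≤ 6 ≤ 9 (triangle on l)  ✓
L = 2 + 7 + 6 = 15 (odd)  ✗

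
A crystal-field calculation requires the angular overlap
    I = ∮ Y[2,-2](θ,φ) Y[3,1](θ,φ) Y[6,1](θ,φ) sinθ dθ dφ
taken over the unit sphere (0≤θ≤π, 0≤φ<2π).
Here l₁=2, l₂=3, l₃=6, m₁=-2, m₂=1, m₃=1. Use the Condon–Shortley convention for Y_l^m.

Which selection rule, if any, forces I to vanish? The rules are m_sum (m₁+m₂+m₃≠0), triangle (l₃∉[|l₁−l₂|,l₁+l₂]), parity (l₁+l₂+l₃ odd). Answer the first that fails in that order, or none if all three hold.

triangle

Σmᵢ = 0  ✓
l₃∈[|l₁−l₂|,l₁+l₂]=[1,5], have l₃=6  ✗
Σlᵢ = 11 ⇒ odd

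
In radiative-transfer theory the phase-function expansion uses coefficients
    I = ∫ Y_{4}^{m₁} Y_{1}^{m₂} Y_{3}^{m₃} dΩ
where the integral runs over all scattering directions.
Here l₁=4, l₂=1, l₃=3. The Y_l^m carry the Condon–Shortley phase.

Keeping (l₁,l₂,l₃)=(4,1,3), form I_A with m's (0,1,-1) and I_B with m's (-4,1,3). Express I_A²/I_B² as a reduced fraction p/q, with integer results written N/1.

Same 4,1,3: normalisation and zero-m 3j drop out of the ratio.
A: Δ: 2! 6! 0! / 9! → 1/252; sum: t=2:+1/96 = 1/96; 3j²(4 1 3; 0 1 -1) = Δ·Π!·Σ² = 1/42  (sign +1)
B: Δ: 2! 6! 0! / 9! → 1/252; sum: t=2:+1/1440 = 1/1440; 3j²(4 1 3; -4 1 3) = Δ·Π!·Σ² = 1/9  (sign +1)
I_A²/I_B² = (1/42)/(1/9) = 3/14

3/14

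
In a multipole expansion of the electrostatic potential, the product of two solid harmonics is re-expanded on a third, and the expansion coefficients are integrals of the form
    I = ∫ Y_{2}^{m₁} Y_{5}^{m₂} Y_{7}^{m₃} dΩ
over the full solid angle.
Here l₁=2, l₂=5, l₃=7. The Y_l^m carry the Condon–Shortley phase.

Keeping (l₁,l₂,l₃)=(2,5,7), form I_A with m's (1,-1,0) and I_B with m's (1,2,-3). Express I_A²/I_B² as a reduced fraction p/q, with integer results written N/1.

49/96

Shared (l₁,l₂,l₃)=(2,5,7): N and (l;000)² cancel in I_A²/I_B².
A: Δ = 0!·4!·10!/15! = 1/15015; Racah Σ t=0..0: t=0:+1/103680 = 1/103680; ⇒ 3j(2 5 7; 1 -1 0)² = 7/429, sgn -1
B: Δ = 0!·4!·10!/15! = 1/15015; Racah Σ t=0..0: t=0:+1/181440 = 1/181440; ⇒ 3j(2 5 7; 1 2 -3)² = 32/1001, sgn +1
I_A²/I_B² = (7/429)/(32/1001) = 49/96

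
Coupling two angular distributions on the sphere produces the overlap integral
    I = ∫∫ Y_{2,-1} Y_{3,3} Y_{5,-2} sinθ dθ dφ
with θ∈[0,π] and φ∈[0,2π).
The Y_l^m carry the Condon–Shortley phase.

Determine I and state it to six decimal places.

0.063396

Rules hold: Σm=0, L=10 even, 1≤5≤5.
N = 5·7·11 = 385
Δ = 0!·4!·6!/11! = 1/2310
Racah Σ t=0..0: t=0:+1/144 = 1/144
⇒ 3j(2 3 5; 0 0 0)² = 10/231, sgn -1
Racah Σ t=0..0: t=0:+1/4320 = 1/4320
⇒ 3j(2 3 5; -1 3 -2)² = 1/330, sgn -1
4πI² = N·(3j₀)²·(3jₘ)² = 5/99
I = +1·√(0.0505051/4π) = 0.06339609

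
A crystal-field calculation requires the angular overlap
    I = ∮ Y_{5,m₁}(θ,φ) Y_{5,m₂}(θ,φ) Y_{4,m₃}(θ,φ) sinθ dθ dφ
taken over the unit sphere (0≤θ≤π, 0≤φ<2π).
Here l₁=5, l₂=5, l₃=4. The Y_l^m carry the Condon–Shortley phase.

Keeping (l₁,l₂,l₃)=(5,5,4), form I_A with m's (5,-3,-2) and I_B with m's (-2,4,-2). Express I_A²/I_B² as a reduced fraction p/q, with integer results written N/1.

Shared (l₁,l₂,l₃)=(5,5,4): N and (l;000)² cancel in I_A²/I_B².
A: Δ = 6!·4!·4!/15! = 1/3153150; Racah Σ t=0..0: t=0:+1/69120 = 1/69120; ⇒ 3j(5 5 4; 5 -3 -2)² = 4/143, sgn +1
B: Δ = 6!·4!·4!/15! = 1/3153150; Racah Σ t=5..6: t=5:−1/11520 t=6:+1/25920 = -1/20736; ⇒ 3j(5 5 4; -2 4 -2)² = 5/429, sgn -1
I_A²/I_B² = (4/143)/(5/429) = 12/5

12/5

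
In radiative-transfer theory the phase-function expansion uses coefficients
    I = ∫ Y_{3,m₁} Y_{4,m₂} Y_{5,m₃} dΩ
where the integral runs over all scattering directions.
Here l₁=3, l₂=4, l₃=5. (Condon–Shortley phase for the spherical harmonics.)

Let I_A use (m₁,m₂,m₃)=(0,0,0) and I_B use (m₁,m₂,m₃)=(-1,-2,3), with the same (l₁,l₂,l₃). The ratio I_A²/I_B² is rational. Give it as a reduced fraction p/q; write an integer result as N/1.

l's match ⇒ only the (l;m) 3-j factors differ between A and B.
A: triangle coeff Δ(3,4,5) = 1/180180; Σ_t [0,2]: t=0:+1/576 t=1:−1/144 t=2:+1/576 = -1/288; (3j)²=20/1001 [(3 4 5; 0 0 0)], sign=+1
B: triangle coeff Δ(3,4,5) = 1/180180; Σ_t [0,2]: t=0:+1/2304 t=1:−1/720 t=2:+1/5760 = -1/1280; (3j)²=27/1430 [(3 4 5; -1 -2 3)], sign=-1
I_A²/I_B² = (20/1001)/(27/1430) = 200/189

200/189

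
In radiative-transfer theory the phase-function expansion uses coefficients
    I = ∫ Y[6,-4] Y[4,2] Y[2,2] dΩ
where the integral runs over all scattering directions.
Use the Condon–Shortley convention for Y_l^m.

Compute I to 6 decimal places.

0.230476

m-sum 0 ✓  L=12 even ✓  2≤2≤10 ✓
Π(2lᵢ+1) = 13×9×5 = 585
triangle coeff Δ(6,4,2) = 1/6435
Σ_t [4,4]: t=4:+1/2304 = 1/2304
(3j)²=5/143 [(6 4 2; 0 0 0)], sign=+1
Σ_t [6,6]: t=6:+1/34560 = 1/34560
(3j)²=14/429 [(6 4 2; -4 2 2)], sign=+1
⇒ 4πI² = 1050/1573
I = (+1)√(1050/1573/(4π)) = 0.23047581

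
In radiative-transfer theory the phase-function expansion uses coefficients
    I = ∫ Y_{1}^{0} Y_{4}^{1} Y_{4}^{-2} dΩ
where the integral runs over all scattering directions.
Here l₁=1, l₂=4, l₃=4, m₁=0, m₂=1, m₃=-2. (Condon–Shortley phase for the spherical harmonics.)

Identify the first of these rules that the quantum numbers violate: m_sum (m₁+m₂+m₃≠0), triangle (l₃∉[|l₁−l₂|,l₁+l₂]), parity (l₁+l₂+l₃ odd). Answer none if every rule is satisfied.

m_sum

azimuthal sum: 0 + 1 − 2 = -1  ✗
3 ≤ 4 ≤ 5 (triangle on l)
L = 1 + 4 + 4 = 9 (odd)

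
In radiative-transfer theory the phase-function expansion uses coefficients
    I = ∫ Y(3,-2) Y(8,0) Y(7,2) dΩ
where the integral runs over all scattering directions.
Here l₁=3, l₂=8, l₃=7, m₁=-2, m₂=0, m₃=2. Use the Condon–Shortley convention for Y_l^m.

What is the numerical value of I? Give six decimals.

-0.156733

Rules hold: Σm=0, L=18 even, 5≤7≤11.
N = 7·17·15 = 1785
Δ = 4!·2!·12!/19! = 1/5290740
Racah Σ t=1..3: t=1:−1/7257600 t=2:+1/2073600 t=3:−1/7257600 = 1/4838400
⇒ 3j(3 8 7; 0 0 0)² = 252/20995, sgn -1
Racah Σ t=3..4: t=3:−1/7257600 t=4:+1/23224320 = -11/116121600
⇒ 3j(3 8 7; -2 0 2)² = 121/8398, sgn +1
4πI² = N·(3j₀)²·(3jₘ)² = 320166/1037153
I = -1·√(0.308697/4π) = -0.15673329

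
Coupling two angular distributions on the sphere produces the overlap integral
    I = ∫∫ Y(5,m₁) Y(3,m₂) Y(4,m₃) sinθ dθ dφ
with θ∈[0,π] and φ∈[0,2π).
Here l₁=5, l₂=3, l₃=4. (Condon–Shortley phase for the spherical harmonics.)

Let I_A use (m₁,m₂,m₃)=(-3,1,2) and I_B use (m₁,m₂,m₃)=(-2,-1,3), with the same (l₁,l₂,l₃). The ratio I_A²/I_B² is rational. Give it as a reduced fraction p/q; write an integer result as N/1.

Same 5,3,4: normalisation and zero-m 3j drop out of the ratio.
A: Δ: 4! 6! 2! / 13! → 1/180180; sum: t=2:+1/5760 t=3:−1/720 t=4:+1/2304 = -1/1280; 3j²(5 3 4; -3 1 2) = Δ·Π!·Σ² = 27/1430  (sign -1)
B: Δ: 4! 6! 2! / 13! → 1/180180; sum: t=1:−1/4320 t=2:+1/960 = 7/8640; 3j²(5 3 4; -2 -1 3) = Δ·Π!·Σ² = 343/12870  (sign -1)
I_A²/I_B² = (27/1430)/(343/12870) = 243/343

243/343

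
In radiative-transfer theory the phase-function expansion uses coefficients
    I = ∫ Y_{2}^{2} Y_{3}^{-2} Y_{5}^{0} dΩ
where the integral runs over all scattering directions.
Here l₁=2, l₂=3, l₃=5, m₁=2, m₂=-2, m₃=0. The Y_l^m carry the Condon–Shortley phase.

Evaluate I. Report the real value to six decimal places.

0.053579

m-sum 0 ✓  L=10 even ✓  1≤5≤5 ✓
Π(2lᵢ+1) = 5×7×11 = 385
triangle coeff Δ(2,3,5) = 1/2310
Σ_t [0,0]: t=0:+1/144 = 1/144
(3j)²=10/231 [(2 3 5; 0 0 0)], sign=-1
Σ_t [0,0]: t=0:+1/2880 = 1/2880
(3j)²=1/462 [(2 3 5; 2 -2 0)], sign=-1
⇒ 4πI² = 25/693
I = (+1)√(25/693/(4π)) = 0.05357948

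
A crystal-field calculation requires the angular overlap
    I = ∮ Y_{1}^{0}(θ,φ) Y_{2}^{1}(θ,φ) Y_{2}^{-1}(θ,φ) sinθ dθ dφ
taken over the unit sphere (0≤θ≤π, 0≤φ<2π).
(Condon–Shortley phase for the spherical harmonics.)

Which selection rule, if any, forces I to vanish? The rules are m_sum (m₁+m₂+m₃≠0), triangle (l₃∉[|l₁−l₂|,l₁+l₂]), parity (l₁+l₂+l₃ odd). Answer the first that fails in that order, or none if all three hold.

parity

Σmᵢ = 0  ✓
l₃∈[|l₁−l₂|,l₁+l₂]=[1,3], have l₃=2  ✓
Σlᵢ = 5 ⇒ odd  ✗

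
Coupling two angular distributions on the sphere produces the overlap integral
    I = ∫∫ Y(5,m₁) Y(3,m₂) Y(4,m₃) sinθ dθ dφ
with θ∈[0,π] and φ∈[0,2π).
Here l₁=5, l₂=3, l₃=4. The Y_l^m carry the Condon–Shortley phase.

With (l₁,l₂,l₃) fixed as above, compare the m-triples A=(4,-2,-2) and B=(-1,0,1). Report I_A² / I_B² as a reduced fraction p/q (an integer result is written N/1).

560/361

l's match ⇒ only the (l;m) 3-j factors differ between A and B.
A: triangle coeff Δ(5,3,4) = 1/180180; Σ_t [0,1]: t=0:+1/2880 t=1:−1/8640 = 1/4320; (3j)²=8/429 [(5 3 4; 4 -2 -2)], sign=+1
B: triangle coeff Δ(5,3,4) = 1/180180; Σ_t [1,3]: t=1:−1/1440 t=2:+1/192 t=3:−1/432 = 19/8640; (3j)²=361/30030 [(5 3 4; -1 0 1)], sign=-1
I_A²/I_B² = (8/429)/(361/30030) = 560/361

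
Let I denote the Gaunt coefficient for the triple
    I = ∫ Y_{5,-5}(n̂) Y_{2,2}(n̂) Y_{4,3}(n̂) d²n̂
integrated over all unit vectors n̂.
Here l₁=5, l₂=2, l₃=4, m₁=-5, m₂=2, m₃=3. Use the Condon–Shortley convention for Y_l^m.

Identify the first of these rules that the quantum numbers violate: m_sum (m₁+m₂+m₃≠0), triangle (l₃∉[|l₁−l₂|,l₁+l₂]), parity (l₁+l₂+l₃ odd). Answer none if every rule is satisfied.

Σmᵢ = 0  ✓
l₃∈[|l₁−l₂|,l₁+l₂]=[3,7], have l₃=4  ✓
Σlᵢ = 11 ⇒ odd  ✗

parity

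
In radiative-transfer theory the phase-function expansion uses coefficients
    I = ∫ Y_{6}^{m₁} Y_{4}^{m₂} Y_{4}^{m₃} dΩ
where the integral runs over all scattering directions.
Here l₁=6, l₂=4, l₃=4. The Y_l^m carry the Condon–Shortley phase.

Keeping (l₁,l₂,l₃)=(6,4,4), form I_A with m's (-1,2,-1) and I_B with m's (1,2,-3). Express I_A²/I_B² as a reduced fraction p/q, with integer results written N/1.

l's match ⇒ only the (l;m) 3-j factors differ between A and B.
A: triangle coeff Δ(6,4,4) = 1/1261260; Σ_t [4,6]: t=4:+1/3456 t=5:−1/5760 t=6:+1/172800 = 7/57600; (3j)²=21/2860 [(6 4 4; -1 2 -1)], sign=-1
B: triangle coeff Δ(6,4,4) = 1/1261260; Σ_t [4,5]: t=4:+1/11520 t=5:−1/86400 = 13/172800; (3j)²=13/660 [(6 4 4; 1 2 -3)], sign=-1
I_A²/I_B² = (21/2860)/(13/660) = 63/169

63/169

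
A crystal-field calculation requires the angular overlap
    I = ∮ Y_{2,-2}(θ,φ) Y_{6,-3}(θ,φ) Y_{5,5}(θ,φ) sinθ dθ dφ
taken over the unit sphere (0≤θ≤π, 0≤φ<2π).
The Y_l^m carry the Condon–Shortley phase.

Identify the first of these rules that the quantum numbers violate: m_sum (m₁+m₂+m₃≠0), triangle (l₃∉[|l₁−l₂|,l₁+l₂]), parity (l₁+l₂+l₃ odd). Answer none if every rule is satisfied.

Σmᵢ = 0  ✓
l₃∈[|l₁−l₂|,l₁+l₂]=[4,8], have l₃=5  ✓
Σlᵢ = 13 ⇒ odd  ✗

parity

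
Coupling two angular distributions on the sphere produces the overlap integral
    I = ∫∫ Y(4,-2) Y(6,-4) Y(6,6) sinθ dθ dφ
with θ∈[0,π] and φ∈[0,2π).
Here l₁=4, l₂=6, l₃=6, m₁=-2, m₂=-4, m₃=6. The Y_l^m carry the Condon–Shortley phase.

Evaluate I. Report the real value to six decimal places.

m-sum 0 ✓  L=16 even ✓  2≤6≤10 ✓
Π(2lᵢ+1) = 9×13×13 = 1521
triangle coeff Δ(4,6,6) = 1/15315300
Σ_t [0,4]: t=0:+1/829440 t=1:−1/25920 t=2:+1/9216 t=3:−1/25920 t=4:+1/829440 = 7/207360
(3j)²=28/2431 [(4 6 6; 0 0 0)], sign=+1
Σ_t [2,2]: t=2:+1/3870720 = 1/3870720
(3j)²=135/6188 [(4 6 6; -2 -4 6)], sign=+1
⇒ 4πI² = 1215/3179
I = (+1)√(1215/3179/(4π)) = 0.17439657

0.174397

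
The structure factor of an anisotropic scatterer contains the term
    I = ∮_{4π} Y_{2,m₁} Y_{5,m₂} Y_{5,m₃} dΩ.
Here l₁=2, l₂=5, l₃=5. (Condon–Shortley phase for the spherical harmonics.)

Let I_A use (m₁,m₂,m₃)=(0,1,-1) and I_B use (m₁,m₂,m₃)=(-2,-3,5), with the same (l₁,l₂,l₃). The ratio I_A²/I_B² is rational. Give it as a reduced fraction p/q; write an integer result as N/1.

27/10

l's match ⇒ only the (l;m) 3-j factors differ between A and B.
A: triangle coeff Δ(2,5,5) = 1/38610; Σ_t [0,2]: t=0:+1/5760 t=1:−1/720 t=2:+1/2304 = -1/1280; (3j)²=27/1430 [(2 5 5; 0 1 -1)], sign=-1
B: triangle coeff Δ(2,5,5) = 1/38610; Σ_t [2,2]: t=2:+1/161280 = 1/161280; (3j)²=1/143 [(2 5 5; -2 -3 5)], sign=+1
I_A²/I_B² = (27/1430)/(1/143) = 27/10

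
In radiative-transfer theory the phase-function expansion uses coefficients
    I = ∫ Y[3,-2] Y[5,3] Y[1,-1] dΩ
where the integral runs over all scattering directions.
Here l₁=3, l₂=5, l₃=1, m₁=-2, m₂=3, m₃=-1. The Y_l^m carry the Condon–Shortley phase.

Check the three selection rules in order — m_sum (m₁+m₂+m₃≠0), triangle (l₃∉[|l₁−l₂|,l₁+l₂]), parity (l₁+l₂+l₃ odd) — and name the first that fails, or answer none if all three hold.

triangle

m₁+m₂+m₃ = -2 + 3 − 1 = 0  ✓
triangle: |3−5|=2 ≤ l₃=1 ≤ 3+5=8  ✗
parity: l₁+l₂+l₃ = 9 is odd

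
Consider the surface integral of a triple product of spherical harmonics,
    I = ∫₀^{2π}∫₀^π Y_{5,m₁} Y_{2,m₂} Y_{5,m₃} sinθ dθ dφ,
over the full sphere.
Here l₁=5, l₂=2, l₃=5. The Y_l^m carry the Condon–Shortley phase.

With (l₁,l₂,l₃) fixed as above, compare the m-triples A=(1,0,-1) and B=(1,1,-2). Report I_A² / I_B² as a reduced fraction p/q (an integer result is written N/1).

27/14

l's match ⇒ only the (l;m) 3-j factors differ between A and B.
A: triangle coeff Δ(5,2,5) = 1/38610; Σ_t [0,2]: t=0:+1/2304 t=1:−1/720 t=2:+1/5760 = -1/1280; (3j)²=27/1430 [(5 2 5; 1 0 -1)], sign=-1
B: triangle coeff Δ(5,2,5) = 1/38610; Σ_t [1,2]: t=1:−1/1440 t=2:+1/2880 = -1/2880; (3j)²=7/715 [(5 2 5; 1 1 -2)], sign=+1
I_A²/I_B² = (27/1430)/(7/715) = 27/14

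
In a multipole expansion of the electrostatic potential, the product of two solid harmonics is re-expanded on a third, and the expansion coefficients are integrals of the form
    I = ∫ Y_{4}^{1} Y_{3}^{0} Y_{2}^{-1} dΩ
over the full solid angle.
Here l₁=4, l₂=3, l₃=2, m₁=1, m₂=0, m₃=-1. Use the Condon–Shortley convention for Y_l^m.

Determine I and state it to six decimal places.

l₁+l₂+l₃=9 is odd: 3j(l;000)=0 ⇒ I=0

0.000000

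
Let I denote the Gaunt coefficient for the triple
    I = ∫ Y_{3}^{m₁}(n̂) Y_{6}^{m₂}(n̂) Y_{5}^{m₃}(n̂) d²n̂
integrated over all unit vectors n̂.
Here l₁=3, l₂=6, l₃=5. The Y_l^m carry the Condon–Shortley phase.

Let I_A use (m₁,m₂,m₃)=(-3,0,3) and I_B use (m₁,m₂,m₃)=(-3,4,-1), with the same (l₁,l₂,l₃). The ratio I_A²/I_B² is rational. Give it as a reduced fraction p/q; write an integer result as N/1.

Shared (l₁,l₂,l₃)=(3,6,5): N and (l;000)² cancel in I_A²/I_B².
A: Δ = 4!·2!·8!/15! = 1/675675; Racah Σ t=4..4: t=4:+1/69120 = 1/69120; ⇒ 3j(3 6 5; -3 0 3)² = 4/429, sgn +1
B: Δ = 4!·2!·8!/15! = 1/675675; Racah Σ t=4..4: t=4:+1/69120 = 1/69120; ⇒ 3j(3 6 5; -3 4 -1)² = 4/143, sgn +1
I_A²/I_B² = (4/429)/(4/143) = 1/3

1/3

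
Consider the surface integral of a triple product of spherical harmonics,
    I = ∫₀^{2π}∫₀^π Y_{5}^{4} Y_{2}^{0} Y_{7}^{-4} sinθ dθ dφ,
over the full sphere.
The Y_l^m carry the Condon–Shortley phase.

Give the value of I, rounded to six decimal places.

0.145565

Rules hold: Σm=0, L=14 even, 3≤7≤7.
N = 11·5·15 = 825
Δ = 0!·10!·4!/15! = 1/15015
Racah Σ t=0..0: t=0:+1/57600 = 1/57600
⇒ 3j(5 2 7; 0 0 0)² = 21/715, sgn -1
Racah Σ t=0..0: t=0:+1/1451520 = 1/1451520
⇒ 3j(5 2 7; 4 0 -4)² = 1/91, sgn -1
4πI² = N·(3j₀)²·(3jₘ)² = 45/169
I = +1·√(0.266272/4π) = 0.14556534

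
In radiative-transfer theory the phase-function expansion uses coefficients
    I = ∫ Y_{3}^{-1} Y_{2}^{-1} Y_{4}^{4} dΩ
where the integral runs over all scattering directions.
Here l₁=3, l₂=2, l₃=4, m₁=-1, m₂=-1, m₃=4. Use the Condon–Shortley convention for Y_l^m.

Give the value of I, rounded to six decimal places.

0.000000

Σmᵢ = 2 ≠ 0, so the φ-integral vanishes; I = 0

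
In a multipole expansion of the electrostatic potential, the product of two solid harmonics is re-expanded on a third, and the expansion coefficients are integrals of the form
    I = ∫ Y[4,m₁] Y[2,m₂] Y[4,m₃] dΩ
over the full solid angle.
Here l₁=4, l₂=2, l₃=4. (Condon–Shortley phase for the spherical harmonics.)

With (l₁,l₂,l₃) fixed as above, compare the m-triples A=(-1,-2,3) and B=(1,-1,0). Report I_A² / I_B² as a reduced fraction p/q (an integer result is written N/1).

63/5

Shared (l₁,l₂,l₃)=(4,2,4): N and (l;000)² cancel in I_A²/I_B².
A: Δ = 2!·6!·2!/11! = 1/13860; Racah Σ t=0..0: t=0:+1/480 = 1/480; ⇒ 3j(4 2 4; -1 -2 3)² = 3/110, sgn -1
B: Δ = 2!·6!·2!/11! = 1/13860; Racah Σ t=0..1: t=0:+1/72 t=1:−1/96 = 1/288; ⇒ 3j(4 2 4; 1 -1 0)² = 1/462, sgn +1
I_A²/I_B² = (3/110)/(1/462) = 63/5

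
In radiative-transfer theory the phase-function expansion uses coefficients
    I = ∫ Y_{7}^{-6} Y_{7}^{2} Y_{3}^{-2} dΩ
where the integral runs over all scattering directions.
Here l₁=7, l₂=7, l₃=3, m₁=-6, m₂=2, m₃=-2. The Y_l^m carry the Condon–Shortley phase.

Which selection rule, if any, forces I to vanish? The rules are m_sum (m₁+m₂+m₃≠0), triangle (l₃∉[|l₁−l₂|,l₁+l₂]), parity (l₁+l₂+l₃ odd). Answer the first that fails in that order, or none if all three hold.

m_sum

Σmᵢ = -6  ✗
l₃∈[|l₁−l₂|,l₁+l₂]=[0,14], have l₃=3
Σlᵢ = 17 ⇒ odd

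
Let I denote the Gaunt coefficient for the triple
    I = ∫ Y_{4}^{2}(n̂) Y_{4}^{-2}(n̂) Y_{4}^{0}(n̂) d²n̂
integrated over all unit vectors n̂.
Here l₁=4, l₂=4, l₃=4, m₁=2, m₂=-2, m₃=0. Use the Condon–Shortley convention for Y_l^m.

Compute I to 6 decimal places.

-0.083698

Checks pass: Σm=0; 12 even; l₃=4∈[0,8].
(2·4+1)(2·4+1)(2·4+1) = 729
Δ: 4! 4! 4! / 13! → 1/450450
sum: t=0:+1/13824 t=1:−1/216 t=2:+1/64 t=3:−1/216 t=4:+1/13824 = 5/768
3j²(4 4 4; 0 0 0) = Δ·Π!·Σ² = 18/1001  (sign +1)
sum: t=0:+1/384 t=1:−1/216 t=2:+1/2304 = -11/6912
3j²(4 4 4; 2 -2 0) = Δ·Π!·Σ² = 11/1638  (sign -1)
combine: 4πI² = 729·18/1001·11/1638 = 729/8281
take √, sign -1: I = -0.08369845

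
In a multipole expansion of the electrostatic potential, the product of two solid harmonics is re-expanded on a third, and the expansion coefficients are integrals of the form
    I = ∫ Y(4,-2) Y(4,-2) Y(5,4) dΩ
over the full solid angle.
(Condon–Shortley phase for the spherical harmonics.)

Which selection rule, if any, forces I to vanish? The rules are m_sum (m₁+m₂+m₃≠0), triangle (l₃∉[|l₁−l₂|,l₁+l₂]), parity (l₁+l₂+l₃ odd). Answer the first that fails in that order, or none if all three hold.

m₁+m₂+m₃ = -2 − 2 + 4 = 0  ✓
triangle: |4−4|=0 ≤ l₃=5 ≤ 4+4=8  ✓
parity: l₁+l₂+l₃ = 13 is odd  ✗

parity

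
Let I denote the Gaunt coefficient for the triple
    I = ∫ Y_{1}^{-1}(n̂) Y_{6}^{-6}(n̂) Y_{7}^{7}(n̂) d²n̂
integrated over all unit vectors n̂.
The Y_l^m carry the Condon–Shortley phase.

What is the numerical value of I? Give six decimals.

Rules hold: Σm=0, L=14 even, 5≤7≤7.
N = 3·13·15 = 585
Δ = 0!·2!·12!/15! = 1/1365
Racah Σ t=0..0: t=0:+1/518400 = 1/518400
⇒ 3j(1 6 7; 0 0 0)² = 7/195, sgn -1
Racah Σ t=0..0: t=0:+1/958003200 = 1/958003200
⇒ 3j(1 6 7; -1 -6 7)² = 1/15, sgn +1
4πI² = N·(3j₀)²·(3jₘ)² = 7/5
I = -1·√(1.4/4π) = -0.33377906

-0.333779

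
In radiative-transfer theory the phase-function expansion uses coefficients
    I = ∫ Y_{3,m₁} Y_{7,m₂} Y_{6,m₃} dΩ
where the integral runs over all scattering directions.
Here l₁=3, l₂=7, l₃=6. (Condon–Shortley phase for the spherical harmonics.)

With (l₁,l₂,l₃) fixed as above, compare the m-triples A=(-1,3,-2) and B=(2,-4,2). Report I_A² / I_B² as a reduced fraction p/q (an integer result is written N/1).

l's match ⇒ only the (l;m) 3-j factors differ between A and B.
A: triangle coeff Δ(3,7,6) = 1/2042040; Σ_t [2,4]: t=2:+1/645120 t=3:−1/181440 t=4:+1/829440 = -1/362880; (3j)²=256/17017 [(3 7 6; -1 3 -2)], sign=-1
B: triangle coeff Δ(3,7,6) = 1/2042040; Σ_t [0,1]: t=0:+1/725760 t=1:−1/967680 = 1/2903040; (3j)²=5/3094 [(3 7 6; 2 -4 2)], sign=+1
I_A²/I_B² = (256/17017)/(5/3094) = 512/55

512/55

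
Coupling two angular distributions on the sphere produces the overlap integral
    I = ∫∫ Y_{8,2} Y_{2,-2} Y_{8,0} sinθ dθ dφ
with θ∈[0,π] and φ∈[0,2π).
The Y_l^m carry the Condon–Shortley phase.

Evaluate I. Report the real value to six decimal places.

-0.192440

Rules hold: Σm=0, L=18 even, 6≤8≤10.
N = 17·5·17 = 1445
Δ = 2!·14!·2!/19! = 1/348840
Racah Σ t=0..2: t=0:+1/116121600 t=1:−1/25401600 t=2:+1/116121600 = -1/45158400
⇒ 3j(8 2 8; 0 0 0)² = 24/1615, sgn -1
Racah Σ t=0..0: t=0:+1/116121600 = 1/116121600
⇒ 3j(8 2 8; 2 -2 0)² = 7/323, sgn +1
4πI² = N·(3j₀)²·(3jₘ)² = 168/361
I = -1·√(0.465374/4π) = -0.19244034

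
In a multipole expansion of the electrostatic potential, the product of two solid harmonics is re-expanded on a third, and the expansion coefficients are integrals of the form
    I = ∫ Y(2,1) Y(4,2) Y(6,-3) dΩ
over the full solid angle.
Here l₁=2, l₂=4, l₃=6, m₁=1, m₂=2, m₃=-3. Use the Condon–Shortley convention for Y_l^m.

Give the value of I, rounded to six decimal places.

Checks pass: Σm=0; 12 even; l₃=6∈[2,6].
(2·2+1)(2·4+1)(2·6+1) = 585
Δ: 0! 4! 8! / 13! → 1/6435
sum: t=0:+1/2304 = 1/2304
3j²(2 4 6; 0 0 0) = Δ·Π!·Σ² = 5/143  (sign +1)
sum: t=0:+1/8640 = 1/8640
3j²(2 4 6; 1 2 -3) = Δ·Π!·Σ² = 28/715  (sign -1)
combine: 4πI² = 585·5/143·28/715 = 1260/1573
take √, sign -1: I = -0.25247360

-0.252474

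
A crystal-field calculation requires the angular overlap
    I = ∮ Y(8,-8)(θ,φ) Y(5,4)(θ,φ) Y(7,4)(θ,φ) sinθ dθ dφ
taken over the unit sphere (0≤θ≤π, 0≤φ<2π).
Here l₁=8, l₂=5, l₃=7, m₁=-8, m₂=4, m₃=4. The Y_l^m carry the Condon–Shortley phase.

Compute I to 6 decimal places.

-0.125696

m-sum 0 ✓  L=20 even ✓  3≤7≤13 ✓
Π(2lᵢ+1) = 17×11×15 = 2805
triangle coeff Δ(8,5,7) = 1/814773960
Σ_t [1,5]: t=1:−1/87091200 t=2:+1/4976640 t=3:−1/2073600 t=4:+1/4976640 t=5:−1/87091200 = -1/9676800
(3j)²=360/46189 [(8 5 7; 0 0 0)], sign=+1
Σ_t [6,6]: t=6:+1/15676416000 = 1/15676416000
(3j)²=44/4845 [(8 5 7; -8 4 4)], sign=-1
⇒ 4πI² = 15840/79781
I = (-1)√(15840/79781/(4π)) = -0.12569642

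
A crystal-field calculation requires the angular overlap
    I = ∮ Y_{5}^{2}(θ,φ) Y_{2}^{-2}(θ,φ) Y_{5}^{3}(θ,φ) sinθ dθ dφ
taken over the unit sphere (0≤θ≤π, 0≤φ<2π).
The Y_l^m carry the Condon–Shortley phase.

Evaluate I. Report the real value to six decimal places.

0.000000

Σmᵢ = 3 ≠ 0, so the φ-integral vanishes; I = 0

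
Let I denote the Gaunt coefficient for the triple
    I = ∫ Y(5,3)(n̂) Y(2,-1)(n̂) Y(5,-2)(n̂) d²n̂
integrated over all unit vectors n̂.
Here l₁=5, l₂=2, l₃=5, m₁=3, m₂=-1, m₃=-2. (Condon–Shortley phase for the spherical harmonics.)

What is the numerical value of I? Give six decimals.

-0.161739

Checks pass: Σm=0; 12 even; l₃=5∈[3,7].
(2·5+1)(2·2+1)(2·5+1) = 605
Δ: 2! 8! 2! / 13! → 1/38610
sum: t=0:+1/2880 t=1:−1/576 t=2:+1/2880 = -1/960
3j²(5 2 5; 0 0 0) = Δ·Π!·Σ² = 10/429  (sign +1)
sum: t=0:+1/2880 t=1:−1/10080 = 1/4032
3j²(5 2 5; 3 -1 -2) = Δ·Π!·Σ² = 10/429  (sign -1)
combine: 4πI² = 605·10/429·10/429 = 500/1521
take √, sign -1: I = -0.16173926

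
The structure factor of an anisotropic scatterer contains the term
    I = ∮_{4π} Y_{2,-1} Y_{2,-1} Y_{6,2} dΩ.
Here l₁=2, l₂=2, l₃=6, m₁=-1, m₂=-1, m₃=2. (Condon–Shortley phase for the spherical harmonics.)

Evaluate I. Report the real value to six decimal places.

l₃=6 ∉ [0,4] — triangle fails ⇒ I = 0

0.000000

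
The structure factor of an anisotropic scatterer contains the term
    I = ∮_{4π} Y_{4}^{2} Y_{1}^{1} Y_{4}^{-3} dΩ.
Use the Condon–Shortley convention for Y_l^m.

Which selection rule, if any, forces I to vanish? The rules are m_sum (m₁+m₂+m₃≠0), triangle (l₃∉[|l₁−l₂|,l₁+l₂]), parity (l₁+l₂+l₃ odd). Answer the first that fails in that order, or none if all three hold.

m₁+m₂+m₃ = 2 + 1 − 3 = 0  ✓
triangle: |4−1|=3 ≤ l₃=4 ≤ 4+1=5  ✓
parity: l₁+l₂+l₃ = 9 is odd  ✗

parity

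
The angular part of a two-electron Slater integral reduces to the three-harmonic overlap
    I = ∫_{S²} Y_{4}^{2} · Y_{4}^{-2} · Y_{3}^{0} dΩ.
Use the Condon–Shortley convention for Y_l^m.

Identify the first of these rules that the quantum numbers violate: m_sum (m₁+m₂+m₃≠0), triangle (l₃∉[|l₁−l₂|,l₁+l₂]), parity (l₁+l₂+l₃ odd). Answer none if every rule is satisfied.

m₁+m₂+m₃ = 2 − 2 + 0 = 0  ✓
triangle: |4−4|=0 ≤ l₃=3 ≤ 4+4=8  ✓
parity: l₁+l₂+l₃ = 11 is odd  ✗

parity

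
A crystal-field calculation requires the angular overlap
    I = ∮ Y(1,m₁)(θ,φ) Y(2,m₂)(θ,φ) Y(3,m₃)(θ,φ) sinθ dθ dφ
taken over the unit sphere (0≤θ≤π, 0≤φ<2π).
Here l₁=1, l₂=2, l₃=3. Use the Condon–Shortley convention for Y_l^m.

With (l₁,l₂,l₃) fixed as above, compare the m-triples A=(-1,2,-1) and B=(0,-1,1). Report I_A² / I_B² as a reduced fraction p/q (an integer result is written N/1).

1/8

Same 1,2,3: normalisation and zero-m 3j drop out of the ratio.
A: Δ: 0! 2! 4! / 7! → 1/105; sum: t=0:+1/48 = 1/48; 3j²(1 2 3; -1 2 -1) = Δ·Π!·Σ² = 1/105  (sign +1)
B: Δ: 0! 2! 4! / 7! → 1/105; sum: t=0:+1/6 = 1/6; 3j²(1 2 3; 0 -1 1) = Δ·Π!·Σ² = 8/105  (sign +1)
I_A²/I_B² = (1/105)/(8/105) = 1/8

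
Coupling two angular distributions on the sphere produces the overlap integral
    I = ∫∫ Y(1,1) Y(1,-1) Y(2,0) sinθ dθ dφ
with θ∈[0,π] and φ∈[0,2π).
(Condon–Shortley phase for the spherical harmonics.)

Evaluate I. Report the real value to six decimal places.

m-sum 0 ✓  L=4 even ✓  0≤2≤2 ✓
Π(2lᵢ+1) = 3×3×5 = 45
triangle coeff Δ(1,1,2) = 1/30
Σ_t [0,0]: t=0:+1/1 = 1/1
(3j)²=2/15 [(1 1 2; 0 0 0)], sign=+1
Σ_t [0,0]: t=0:+1/4 = 1/4
(3j)²=1/30 [(1 1 2; 1 -1 0)], sign=+1
⇒ 4πI² = 1/5
I = (+1)√(1/5/(4π)) = 0.12615663

0.126157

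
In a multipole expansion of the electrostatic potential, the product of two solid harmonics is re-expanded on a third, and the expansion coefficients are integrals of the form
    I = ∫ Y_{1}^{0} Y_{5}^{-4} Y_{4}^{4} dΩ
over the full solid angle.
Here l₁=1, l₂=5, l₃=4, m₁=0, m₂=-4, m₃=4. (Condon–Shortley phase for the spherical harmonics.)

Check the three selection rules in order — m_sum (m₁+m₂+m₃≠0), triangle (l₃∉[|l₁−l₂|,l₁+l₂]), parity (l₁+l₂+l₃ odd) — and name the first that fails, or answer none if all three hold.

none

m₁+m₂+m₃ = 0 − 4 + 4 = 0  ✓
triangle: |1−5|=4 ≤ l₃=4 ≤ 1+5=6  ✓
parity: l₁+l₂+l₃ = 10 is even  ✓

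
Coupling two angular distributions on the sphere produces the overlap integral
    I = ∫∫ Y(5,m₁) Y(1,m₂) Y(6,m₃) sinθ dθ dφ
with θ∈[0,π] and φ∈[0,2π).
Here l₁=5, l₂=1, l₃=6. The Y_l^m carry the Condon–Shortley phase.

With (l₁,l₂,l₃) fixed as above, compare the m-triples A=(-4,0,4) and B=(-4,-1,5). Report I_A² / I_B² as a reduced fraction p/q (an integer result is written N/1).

4/11

Same 5,1,6: normalisation and zero-m 3j drop out of the ratio.
A: Δ: 0! 10! 2! / 13! → 1/858; sum: t=0:+1/362880 = 1/362880; 3j²(5 1 6; -4 0 4) = Δ·Π!·Σ² = 10/429  (sign +1)
B: Δ: 0! 10! 2! / 13! → 1/858; sum: t=0:+1/725760 = 1/725760; 3j²(5 1 6; -4 -1 5) = Δ·Π!·Σ² = 5/78  (sign -1)
I_A²/I_B² = (10/429)/(5/78) = 4/11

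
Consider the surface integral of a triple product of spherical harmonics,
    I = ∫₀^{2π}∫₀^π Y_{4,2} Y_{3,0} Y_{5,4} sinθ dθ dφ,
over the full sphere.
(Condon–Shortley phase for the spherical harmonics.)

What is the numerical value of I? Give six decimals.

0.000000

m-sum = 2 + 0 + 4 = 6 ≠ 0 ⇒ I = 0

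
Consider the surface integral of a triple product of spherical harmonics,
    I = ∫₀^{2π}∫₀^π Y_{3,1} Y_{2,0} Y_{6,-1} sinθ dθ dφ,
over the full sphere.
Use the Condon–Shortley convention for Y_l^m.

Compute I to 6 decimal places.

l₃=6 ∉ [1,5] — triangle fails ⇒ I = 0

0.000000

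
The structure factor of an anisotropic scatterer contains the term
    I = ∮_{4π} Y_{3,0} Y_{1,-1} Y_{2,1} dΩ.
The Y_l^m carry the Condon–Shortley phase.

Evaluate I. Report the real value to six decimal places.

0.143048

Checks pass: Σm=0; 6 even; l₃=2∈[2,4].
(2·3+1)(2·1+1)(2·2+1) = 105
Δ: 2! 4! 0! / 7! → 1/105
sum: t=1:−1/4 = -1/4
3j²(3 1 2; 0 0 0) = Δ·Π!·Σ² = 3/35  (sign -1)
sum: t=0:+1/12 = 1/12
3j²(3 1 2; 0 -1 1) = Δ·Π!·Σ² = 1/35  (sign -1)
combine: 4πI² = 105·3/35·1/35 = 9/35
take √, sign +1: I = 0.14304817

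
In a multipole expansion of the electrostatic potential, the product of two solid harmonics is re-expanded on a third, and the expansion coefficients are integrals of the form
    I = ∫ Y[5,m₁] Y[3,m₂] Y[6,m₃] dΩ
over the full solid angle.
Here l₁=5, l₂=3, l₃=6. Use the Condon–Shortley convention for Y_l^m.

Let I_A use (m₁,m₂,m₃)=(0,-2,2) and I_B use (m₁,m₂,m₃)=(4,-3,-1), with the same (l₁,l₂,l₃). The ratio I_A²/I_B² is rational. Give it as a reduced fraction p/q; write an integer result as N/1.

7/6

l's match ⇒ only the (l;m) 3-j factors differ between A and B.
A: triangle coeff Δ(5,3,6) = 1/675675; Σ_t [0,1]: t=0:+1/8640 t=1:−1/13824 = 1/23040; (3j)²=2/429 [(5 3 6; 0 -2 2)], sign=+1
B: triangle coeff Δ(5,3,6) = 1/675675; Σ_t [0,0]: t=0:+1/241920 = 1/241920; (3j)²=4/1001 [(5 3 6; 4 -3 -1)], sign=-1
I_A²/I_B² = (2/429)/(4/1001) = 7/6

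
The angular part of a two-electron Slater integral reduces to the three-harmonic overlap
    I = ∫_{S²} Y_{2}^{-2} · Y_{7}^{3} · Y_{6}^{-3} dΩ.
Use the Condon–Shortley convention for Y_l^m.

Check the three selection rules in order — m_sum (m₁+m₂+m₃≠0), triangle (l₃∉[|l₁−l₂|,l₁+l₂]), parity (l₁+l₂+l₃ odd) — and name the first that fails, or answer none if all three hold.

azimuthal sum: -2 + 3 − 3 = -2  ✗
5 ≤ 6 ≤ 9 (triangle on l)
L = 2 + 7 + 6 = 15 (odd)

m_sum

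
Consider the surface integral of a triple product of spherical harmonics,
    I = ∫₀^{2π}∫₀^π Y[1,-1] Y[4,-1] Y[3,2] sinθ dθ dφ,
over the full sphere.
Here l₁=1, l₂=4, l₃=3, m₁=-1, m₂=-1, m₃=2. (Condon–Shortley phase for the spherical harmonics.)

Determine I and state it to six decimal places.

-0.106622

Checks pass: Σm=0; 8 even; l₃=3∈[3,5].
(2·1+1)(2·4+1)(2·3+1) = 189
Δ: 2! 0! 6! / 9! → 1/252
sum: t=1:−1/36 = -1/36
3j²(1 4 3; 0 0 0) = Δ·Π!·Σ² = 4/63  (sign +1)
sum: t=2:+1/240 = 1/240
3j²(1 4 3; -1 -1 2) = Δ·Π!·Σ² = 1/84  (sign -1)
combine: 4πI² = 189·4/63·1/84 = 1/7
take √, sign -1: I = -0.10662181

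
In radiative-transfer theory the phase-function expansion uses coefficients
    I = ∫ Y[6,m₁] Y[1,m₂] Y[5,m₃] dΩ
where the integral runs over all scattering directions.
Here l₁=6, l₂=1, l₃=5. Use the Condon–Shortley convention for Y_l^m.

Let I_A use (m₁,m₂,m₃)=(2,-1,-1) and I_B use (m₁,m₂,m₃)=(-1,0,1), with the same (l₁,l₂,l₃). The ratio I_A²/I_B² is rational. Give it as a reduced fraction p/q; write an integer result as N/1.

Shared (l₁,l₂,l₃)=(6,1,5): N and (l;000)² cancel in I_A²/I_B².
A: Δ = 2!·10!·0!/13! = 1/858; Racah Σ t=0..0: t=0:+1/34560 = 1/34560; ⇒ 3j(6 1 5; 2 -1 -1)² = 14/429, sgn +1
B: Δ = 2!·10!·0!/13! = 1/858; Racah Σ t=1..1: t=1:−1/17280 = -1/17280; ⇒ 3j(6 1 5; -1 0 1)² = 35/858, sgn -1
I_A²/I_B² = (14/429)/(35/858) = 4/5

4/5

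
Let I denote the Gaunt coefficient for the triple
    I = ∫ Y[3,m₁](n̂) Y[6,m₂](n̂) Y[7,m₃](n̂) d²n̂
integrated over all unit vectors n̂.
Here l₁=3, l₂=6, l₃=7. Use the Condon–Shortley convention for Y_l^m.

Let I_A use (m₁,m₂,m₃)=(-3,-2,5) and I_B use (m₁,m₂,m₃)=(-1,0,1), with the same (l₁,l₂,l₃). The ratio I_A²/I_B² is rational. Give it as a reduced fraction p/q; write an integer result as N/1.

Same 3,6,7: normalisation and zero-m 3j drop out of the ratio.
A: Δ: 2! 4! 10! / 17! → 1/2042040; sum: t=2:+1/3870720 = 1/3870720; 3j²(3 6 7; -3 -2 5) = Δ·Π!·Σ² = 135/6188  (sign +1)
B: Δ: 2! 4! 10! / 17! → 1/2042040; sum: t=0:+1/829440 t=1:−1/86400 t=2:+1/138240 = -13/4147200; 3j²(3 6 7; -1 0 1) = Δ·Π!·Σ² = 13/3740  (sign -1)
I_A²/I_B² = (135/6188)/(13/3740) = 7425/1183

7425/1183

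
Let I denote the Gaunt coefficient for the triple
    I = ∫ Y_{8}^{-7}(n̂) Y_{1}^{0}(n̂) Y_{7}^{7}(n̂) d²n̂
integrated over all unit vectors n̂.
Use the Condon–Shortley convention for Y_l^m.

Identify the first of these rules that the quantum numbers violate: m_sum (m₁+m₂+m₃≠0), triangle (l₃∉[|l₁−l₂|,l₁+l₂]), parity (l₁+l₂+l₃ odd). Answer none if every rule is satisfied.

none

Σmᵢ = 0  ✓
l₃∈[|l₁−l₂|,l₁+l₂]=[7,9], have l₃=7  ✓
Σlᵢ = 16 ⇒ even  ✓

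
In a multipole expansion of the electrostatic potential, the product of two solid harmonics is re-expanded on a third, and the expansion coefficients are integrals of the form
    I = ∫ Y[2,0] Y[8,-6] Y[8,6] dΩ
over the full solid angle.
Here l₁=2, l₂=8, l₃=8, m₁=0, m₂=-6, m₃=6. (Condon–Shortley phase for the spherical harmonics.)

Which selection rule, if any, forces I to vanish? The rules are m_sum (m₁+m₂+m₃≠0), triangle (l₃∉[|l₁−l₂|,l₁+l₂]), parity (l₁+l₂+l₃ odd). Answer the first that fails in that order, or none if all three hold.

Σmᵢ = 0  ✓
l₃∈[|l₁−l₂|,l₁+l₂]=[6,10], have l₃=8  ✓
Σlᵢ = 18 ⇒ even  ✓

none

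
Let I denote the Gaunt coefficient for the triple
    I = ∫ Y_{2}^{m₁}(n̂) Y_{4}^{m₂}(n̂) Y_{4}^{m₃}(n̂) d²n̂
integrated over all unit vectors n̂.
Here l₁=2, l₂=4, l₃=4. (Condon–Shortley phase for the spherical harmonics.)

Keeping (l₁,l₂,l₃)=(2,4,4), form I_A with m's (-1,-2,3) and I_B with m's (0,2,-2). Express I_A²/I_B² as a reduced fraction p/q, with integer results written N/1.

l's match ⇒ only the (l;m) 3-j factors differ between A and B.
A: triangle coeff Δ(2,4,4) = 1/13860; Σ_t [1,2]: t=1:−1/240 t=2:+1/1440 = -1/288; (3j)²=5/132 [(2 4 4; -1 -2 3)], sign=+1
B: triangle coeff Δ(2,4,4) = 1/13860; Σ_t [0,2]: t=0:+1/2880 t=1:−1/120 t=2:+1/192 = -1/360; (3j)²=16/3465 [(2 4 4; 0 2 -2)], sign=-1
I_A²/I_B² = (5/132)/(16/3465) = 525/64

525/64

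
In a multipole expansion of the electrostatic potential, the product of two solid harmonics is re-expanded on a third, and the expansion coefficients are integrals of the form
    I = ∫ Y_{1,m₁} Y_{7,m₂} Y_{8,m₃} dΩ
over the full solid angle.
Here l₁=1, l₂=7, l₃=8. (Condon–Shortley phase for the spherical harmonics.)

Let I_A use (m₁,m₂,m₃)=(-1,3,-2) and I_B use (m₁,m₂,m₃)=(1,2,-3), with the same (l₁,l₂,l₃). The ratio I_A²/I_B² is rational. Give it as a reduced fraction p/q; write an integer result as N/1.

3/11

Same 1,7,8: normalisation and zero-m 3j drop out of the ratio.
A: Δ: 0! 2! 14! / 17! → 1/2040; sum: t=0:+1/174182400 = 1/174182400; 3j²(1 7 8; -1 3 -2) = Δ·Π!·Σ² = 1/136  (sign +1)
B: Δ: 0! 2! 14! / 17! → 1/2040; sum: t=0:+1/87091200 = 1/87091200; 3j²(1 7 8; 1 2 -3) = Δ·Π!·Σ² = 11/408  (sign -1)
I_A²/I_B² = (1/136)/(11/408) = 3/11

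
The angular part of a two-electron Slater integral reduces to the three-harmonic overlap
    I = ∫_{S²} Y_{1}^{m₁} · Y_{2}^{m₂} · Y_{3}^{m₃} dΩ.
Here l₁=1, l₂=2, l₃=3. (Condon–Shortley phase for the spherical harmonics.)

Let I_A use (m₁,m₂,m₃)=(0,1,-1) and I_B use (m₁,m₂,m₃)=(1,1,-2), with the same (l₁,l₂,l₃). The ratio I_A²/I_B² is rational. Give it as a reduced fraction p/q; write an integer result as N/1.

l's match ⇒ only the (l;m) 3-j factors differ between A and B.
A: triangle coeff Δ(1,2,3) = 1/105; Σ_t [0,0]: t=0:+1/6 = 1/6; (3j)²=8/105 [(1 2 3; 0 1 -1)], sign=+1
B: triangle coeff Δ(1,2,3) = 1/105; Σ_t [0,0]: t=0:+1/12 = 1/12; (3j)²=2/21 [(1 2 3; 1 1 -2)], sign=-1
I_A²/I_B² = (8/105)/(2/21) = 4/5

4/5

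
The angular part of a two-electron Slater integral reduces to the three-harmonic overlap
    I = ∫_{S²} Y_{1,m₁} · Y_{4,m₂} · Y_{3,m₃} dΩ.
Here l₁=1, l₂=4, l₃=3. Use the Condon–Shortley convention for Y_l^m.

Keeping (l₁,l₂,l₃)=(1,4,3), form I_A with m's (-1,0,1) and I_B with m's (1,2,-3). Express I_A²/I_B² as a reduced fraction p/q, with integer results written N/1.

Shared (l₁,l₂,l₃)=(1,4,3): N and (l;000)² cancel in I_A²/I_B².
A: Δ = 2!·0!·6!/9! = 1/252; Racah Σ t=2..2: t=2:+1/96 = 1/96; ⇒ 3j(1 4 3; -1 0 1)² = 1/42, sgn +1
B: Δ = 2!·0!·6!/9! = 1/252; Racah Σ t=0..0: t=0:+1/1440 = 1/1440; ⇒ 3j(1 4 3; 1 2 -3)² = 1/252, sgn +1
I_A²/I_B² = (1/42)/(1/252) = 6/1

6/1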